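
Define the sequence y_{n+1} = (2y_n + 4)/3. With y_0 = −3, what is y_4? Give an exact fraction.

y_1 = (2·(−3) + 4)/3 = −2/3.
y_2 = (2·(−2/3) + 4)/3 = 8/9.
y_3 = (2·(8/9) + 4)/3 = 52/27.
y_4 = (2·(52/27) + 4)/3 = 212/81.

212/81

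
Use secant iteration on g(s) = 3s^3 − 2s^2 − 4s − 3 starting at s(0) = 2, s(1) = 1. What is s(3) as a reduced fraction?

g(2) = 5, g(1) = −6. s(2) = 1 − (−6)·(1 − 2)/((−6) − 5) = 17/11.
g(1) = −6, g(17/11) = −3840/1331. s(3) = (17/11) − (−3840/1331)·((17/11) − 1)/((−3840/1331) − (−6)) = 1417/691.

1417/691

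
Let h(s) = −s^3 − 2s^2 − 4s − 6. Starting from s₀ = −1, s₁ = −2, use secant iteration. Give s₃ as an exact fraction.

h(−1) = −3, h(−2) = 2. s₂ = (−2) − 2·((−2) − (−1))/(2 − (−3)) = −8/5.
h(−2) = 2, h(−8/5) = −78/125. s₃ = (−8/5) − (−78/125)·((−8/5) − (−2))/((−78/125) − 2) = −139/82.

−139/82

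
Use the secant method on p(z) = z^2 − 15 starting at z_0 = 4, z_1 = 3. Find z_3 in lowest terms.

p(4) = 1, p(3) = −6. z_2 = 3 − (−6)·(3 − 4)/((−6) − 1) = 27/7.
p(3) = −6, p(27/7) = −6/49. z_3 = (27/7) − (−6/49)·((27/7) − 3)/((−6/49) − (−6)) = 31/8.

31/8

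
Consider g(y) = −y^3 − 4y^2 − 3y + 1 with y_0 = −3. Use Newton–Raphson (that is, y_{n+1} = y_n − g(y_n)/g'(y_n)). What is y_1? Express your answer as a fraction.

g'(y) = −3y^2 − 8y − 3.
g(−3) = 1, g'(−3) = −6, so y_1 = (−3) − 1/(−6) = −17/6.

−17/6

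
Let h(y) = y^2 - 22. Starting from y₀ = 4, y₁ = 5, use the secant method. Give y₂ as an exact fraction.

h(4) = -6, h(5) = 3. y₂ = 5 - 3·(5 - 4)/(3 - (-6)) = 14/3.

14/3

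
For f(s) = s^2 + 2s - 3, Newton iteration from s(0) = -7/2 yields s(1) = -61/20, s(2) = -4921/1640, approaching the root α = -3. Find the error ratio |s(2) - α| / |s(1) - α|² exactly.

10/41

s(1) - α = -61/20 - (-3) = -61/20 + 3 = -1/20, so |s(1) - α| = 1/20.
s(2) - α = -4921/1640 - (-3) = -4921/1640 + 3 = -1/1640, so |s(2) - α| = 1/1640.
|s(1) - α|² = 1/400.
Ratio = (1/1640) / (1/400) = 10/41.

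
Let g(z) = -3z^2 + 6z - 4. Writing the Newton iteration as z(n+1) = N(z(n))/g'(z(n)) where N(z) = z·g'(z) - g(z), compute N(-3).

-23

g'(z) = -6z + 6.
N(z) = z·g'(z) - g(z) = z·(-6z + 6) - (-3z^2 + 6z - 4) = -3z^2 + 4.
N(-3) = -23.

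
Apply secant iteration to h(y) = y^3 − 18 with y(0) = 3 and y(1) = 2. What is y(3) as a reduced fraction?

h(3) = 9, h(2) = −10. y(2) = 2 − (−10)·(2 − 3)/((−10) − 9) = 48/19.
h(2) = −10, h(48/19) = −12870/6859. y(3) = (48/19) − (−12870/6859)·((48/19) − 2)/((−12870/6859) − (−10)) = 7377/2786.

7377/2786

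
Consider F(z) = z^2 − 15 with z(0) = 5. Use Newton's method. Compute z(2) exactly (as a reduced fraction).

31/8

F'(z) = 2z.
F(5) = 10, F'(5) = 10, so z(1) = 5 − 10/10 = 4.
F(4) = 1, F'(4) = 8, so z(2) = 4 − 1/8 = 31/8.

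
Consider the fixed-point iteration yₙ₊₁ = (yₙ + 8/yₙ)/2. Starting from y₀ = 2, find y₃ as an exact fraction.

y₁ = (2 + 8/2)/2 = 3.
y₂ = (3 + 8/3)/2 = 17/6.
y₃ = (17/6 + 8/(17/6))/2 = 577/204.

577/204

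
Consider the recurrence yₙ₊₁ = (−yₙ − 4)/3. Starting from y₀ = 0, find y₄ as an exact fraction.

y₁ = (−0 − 4)/3 = −4/3.
y₂ = (−(−4/3) − 4)/3 = −8/9.
y₃ = (−(−8/9) − 4)/3 = −28/27.
y₄ = (−(−28/27) − 4)/3 = −80/81.

−80/81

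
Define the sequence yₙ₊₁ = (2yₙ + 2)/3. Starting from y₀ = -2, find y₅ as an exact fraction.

y₁ = (2·(-2) + 2)/3 = -2/3.
y₂ = (2·(-2/3) + 2)/3 = 2/9.
y₃ = (2·(2/9) + 2)/3 = 22/27.
y₄ = (2·(22/27) + 2)/3 = 98/81.
y₅ = (2·(98/81) + 2)/3 = 358/243.

358/243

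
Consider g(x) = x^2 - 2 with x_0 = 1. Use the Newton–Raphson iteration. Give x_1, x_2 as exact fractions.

g'(x) = 2x.
g(1) = -1, g'(1) = 2, so x_1 = 1 - (-1)/2 = 3/2.
g(3/2) = 1/4, g'(3/2) = 3, so x_2 = (3/2) - (1/4)/3 = 17/12.

x_1 = 3/2, x_2 = 17/12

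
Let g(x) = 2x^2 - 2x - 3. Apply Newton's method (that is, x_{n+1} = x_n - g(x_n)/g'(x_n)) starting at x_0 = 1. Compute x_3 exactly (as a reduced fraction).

1345/736

g'(x) = 4x - 2.
g(1) = -3, g'(1) = 2, so x_1 = 1 - (-3)/2 = 5/2.
g(5/2) = 9/2, g'(5/2) = 8, so x_2 = (5/2) - (9/2)/8 = 31/16.
g(31/16) = 81/128, g'(31/16) = 23/4, so x_3 = (31/16) - (81/128)/(23/4) = 1345/736.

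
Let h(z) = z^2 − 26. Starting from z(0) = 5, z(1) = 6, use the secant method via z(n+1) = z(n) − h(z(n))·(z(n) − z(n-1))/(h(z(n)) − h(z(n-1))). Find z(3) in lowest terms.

h(5) = −1, h(6) = 10. z(2) = 6 − 10·(6 − 5)/(10 − (−1)) = 56/11.
h(6) = 10, h(56/11) = −10/121. z(3) = (56/11) − (−10/121)·((56/11) − 6)/((−10/121) − 10) = 311/61.

311/61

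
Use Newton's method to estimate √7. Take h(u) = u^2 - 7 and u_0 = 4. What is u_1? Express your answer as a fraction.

23/8

h'(u) = 2u.
h(4) = 9, h'(4) = 8, so u_1 = 4 - 9/8 = 23/8.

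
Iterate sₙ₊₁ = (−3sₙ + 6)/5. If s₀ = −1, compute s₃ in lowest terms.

s₁ = (−3·(−1) + 6)/5 = 9/5.
s₂ = (−3·(9/5) + 6)/5 = 3/25.
s₃ = (−3·(3/25) + 6)/5 = 141/125.

141/125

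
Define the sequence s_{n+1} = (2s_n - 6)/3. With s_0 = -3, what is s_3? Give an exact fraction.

s_1 = (2·(-3) - 6)/3 = -4.
s_2 = (2·(-4) - 6)/3 = -14/3.
s_3 = (2·(-14/3) - 6)/3 = -46/9.

-46/9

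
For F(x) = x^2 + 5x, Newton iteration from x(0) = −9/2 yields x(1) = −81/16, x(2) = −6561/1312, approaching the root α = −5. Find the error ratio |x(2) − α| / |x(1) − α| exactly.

x(1) − α = −81/16 − (−5) = −81/16 + 5 = −1/16, so |x(1) − α| = 1/16.
x(2) − α = −6561/1312 − (−5) = −6561/1312 + 5 = −1/1312, so |x(2) − α| = 1/1312.
Ratio = (1/1312) / (1/16) = 1/82.

1/82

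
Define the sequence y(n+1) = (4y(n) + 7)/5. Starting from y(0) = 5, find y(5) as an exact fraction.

y(1) = (4·5 + 7)/5 = 27/5.
y(2) = (4·(27/5) + 7)/5 = 143/25.
y(3) = (4·(143/25) + 7)/5 = 747/125.
y(4) = (4·(747/125) + 7)/5 = 3863/625.
y(5) = (4·(3863/625) + 7)/5 = 19827/3125.

19827/3125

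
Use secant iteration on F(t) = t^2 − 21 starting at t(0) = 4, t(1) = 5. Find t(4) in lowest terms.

F(4) = −5, F(5) = 4. t(2) = 5 − 4·(5 − 4)/(4 − (−5)) = 41/9.
F(5) = 4, F(41/9) = −20/81. t(3) = (41/9) − (−20/81)·((41/9) − 5)/((−20/81) − 4) = 197/43.
F(41/9) = −20/81, F(197/43) = −20/1849. t(4) = (197/43) − (−20/1849)·((197/43) − (41/9))/((−20/1849) − (−20/81)) = 4051/884.

4051/884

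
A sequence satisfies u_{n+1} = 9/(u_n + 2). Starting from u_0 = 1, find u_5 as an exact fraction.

u_1 = 9/(1 + 2) = 3.
u_2 = 9/(3 + 2) = 9/5.
u_3 = 9/(9/5 + 2) = 45/19.
u_4 = 9/(45/19 + 2) = 171/83.
u_5 = 9/(171/83 + 2) = 747/337.

747/337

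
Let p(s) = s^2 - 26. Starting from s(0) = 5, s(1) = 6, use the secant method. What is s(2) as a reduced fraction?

p(5) = -1, p(6) = 10. s(2) = 6 - 10·(6 - 5)/(10 - (-1)) = 56/11.

56/11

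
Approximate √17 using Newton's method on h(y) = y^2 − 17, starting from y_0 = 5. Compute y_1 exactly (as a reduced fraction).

21/5

h'(y) = 2y.
h(5) = 8, h'(5) = 10, so y_1 = 5 − 8/10 = 21/5.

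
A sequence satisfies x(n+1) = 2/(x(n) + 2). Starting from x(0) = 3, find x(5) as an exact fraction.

46/63

x(1) = 2/(3 + 2) = 2/5.
x(2) = 2/(2/5 + 2) = 5/6.
x(3) = 2/(5/6 + 2) = 12/17.
x(4) = 2/(12/17 + 2) = 17/23.
x(5) = 2/(17/23 + 2) = 46/63.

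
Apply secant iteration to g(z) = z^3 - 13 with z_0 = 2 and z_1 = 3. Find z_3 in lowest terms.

g(2) = -5, g(3) = 14. z_2 = 3 - 14·(3 - 2)/(14 - (-5)) = 43/19.
g(3) = 14, g(43/19) = -9660/6859. z_3 = (43/19) - (-9660/6859)·((43/19) - 3)/((-9660/6859) - 14) = 17593/7549.

17593/7549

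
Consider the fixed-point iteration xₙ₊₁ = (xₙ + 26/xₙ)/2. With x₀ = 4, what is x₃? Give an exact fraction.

1468273/287952

x₁ = (4 + 26/4)/2 = 21/4.
x₂ = (21/4 + 26/(21/4))/2 = 857/168.
x₃ = (857/168 + 26/(857/168))/2 = 1468273/287952.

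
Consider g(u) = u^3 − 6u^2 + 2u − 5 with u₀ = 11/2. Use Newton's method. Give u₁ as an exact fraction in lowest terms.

625/107

g'(u) = 3u^2 − 12u + 2.
g(11/2) = −73/8, g'(11/2) = 107/4, so u₁ = (11/2) − (−73/8)/(107/4) = 625/107.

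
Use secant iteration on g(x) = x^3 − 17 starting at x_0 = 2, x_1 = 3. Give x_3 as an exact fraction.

20801/8137

g(2) = −9, g(3) = 10. x_2 = 3 − 10·(3 − 2)/(10 − (−9)) = 47/19.
g(3) = 10, g(47/19) = −12780/6859. x_3 = (47/19) − (−12780/6859)·((47/19) − 3)/((−12780/6859) − 10) = 20801/8137.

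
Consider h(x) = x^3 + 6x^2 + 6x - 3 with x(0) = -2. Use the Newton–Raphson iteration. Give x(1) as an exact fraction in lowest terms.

h'(x) = 3x^2 + 12x + 6.
h(-2) = 1, h'(-2) = -6, so x(1) = (-2) - 1/(-6) = -11/6.

-11/6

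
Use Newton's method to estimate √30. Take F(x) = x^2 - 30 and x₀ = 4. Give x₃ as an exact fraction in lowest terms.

F'(x) = 2x.
F(4) = -14, F'(4) = 8, so x₁ = 4 - (-14)/8 = 23/4.
F(23/4) = 49/16, F'(23/4) = 23/2, so x₂ = (23/4) - (49/16)/(23/2) = 1009/184.
F(1009/184) = 2401/33856, F'(1009/184) = 1009/92, so x₃ = (1009/184) - (2401/33856)/(1009/92) = 2033761/371312.

2033761/371312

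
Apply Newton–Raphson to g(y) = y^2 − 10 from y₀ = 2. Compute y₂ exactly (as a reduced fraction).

g'(y) = 2y.
g(2) = −6, g'(2) = 4, so y₁ = 2 − (−6)/4 = 7/2.
g(7/2) = 9/4, g'(7/2) = 7, so y₂ = (7/2) − (9/4)/7 = 89/28.

89/28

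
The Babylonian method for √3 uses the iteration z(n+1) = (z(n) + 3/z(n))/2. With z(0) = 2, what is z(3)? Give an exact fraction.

z(1) = (2 + 3/2)/2 = 7/4.
z(2) = (7/4 + 3/(7/4))/2 = 97/56.
z(3) = (97/56 + 3/(97/56))/2 = 18817/10864.

18817/10864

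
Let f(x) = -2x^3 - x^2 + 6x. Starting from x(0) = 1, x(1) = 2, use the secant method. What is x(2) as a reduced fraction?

f(1) = 3, f(2) = -8. x(2) = 2 - (-8)·(2 - 1)/((-8) - 3) = 14/11.

14/11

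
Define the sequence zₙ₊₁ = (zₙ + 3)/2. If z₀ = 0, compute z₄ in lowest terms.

z₁ = (0 + 3)/2 = 3/2.
z₂ = ((3/2) + 3)/2 = 9/4.
z₃ = ((9/4) + 3)/2 = 21/8.
z₄ = ((21/8) + 3)/2 = 45/16.

45/16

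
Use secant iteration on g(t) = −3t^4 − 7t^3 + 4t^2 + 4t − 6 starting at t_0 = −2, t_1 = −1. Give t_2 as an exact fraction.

−7/6

g(−2) = 10, g(−1) = −2. t_2 = (−1) − (−2)·((−1) − (−2))/((−2) − 10) = −7/6.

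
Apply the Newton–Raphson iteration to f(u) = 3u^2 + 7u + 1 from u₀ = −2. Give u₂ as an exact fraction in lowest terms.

−338/155

f'(u) = 6u + 7.
f(−2) = −1, f'(−2) = −5, so u₁ = (−2) − (−1)/(−5) = −11/5.
f(−11/5) = 3/25, f'(−11/5) = −31/5, so u₂ = (−11/5) − (3/25)/(−31/5) = −338/155.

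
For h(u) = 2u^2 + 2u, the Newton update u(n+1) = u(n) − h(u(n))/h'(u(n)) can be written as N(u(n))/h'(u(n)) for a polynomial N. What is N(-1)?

2

h'(u) = 4u + 2.
N(u) = u·h'(u) − h(u) = u·(4u + 2) − (2u^2 + 2u) = 2u^2.
N(-1) = 2.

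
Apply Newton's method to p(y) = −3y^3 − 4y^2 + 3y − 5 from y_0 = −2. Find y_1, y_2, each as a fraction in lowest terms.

p'(y) = −9y^2 − 8y + 3.
p(−2) = −3, p'(−2) = −17, so y_1 = (−2) − (−3)/(−17) = −37/17.
p(−37/17) = 2223/4913, p'(−37/17) = −6422/289, so y_2 = (−37/17) − (2223/4913)/(−6422/289) = −953/442.

y_1 = −37/17, y_2 = −953/442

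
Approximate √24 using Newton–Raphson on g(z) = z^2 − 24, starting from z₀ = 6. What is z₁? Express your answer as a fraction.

g'(z) = 2z.
g(6) = 12, g'(6) = 12, so z₁ = 6 − 12/12 = 5.

5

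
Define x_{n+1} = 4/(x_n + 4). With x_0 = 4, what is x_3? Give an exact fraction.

x_1 = 4/(4 + 4) = 1/2.
x_2 = 4/(1/2 + 4) = 8/9.
x_3 = 4/(8/9 + 4) = 9/11.

9/11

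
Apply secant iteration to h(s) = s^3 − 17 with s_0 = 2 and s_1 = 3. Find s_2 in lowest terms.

h(2) = −9, h(3) = 10. s_2 = 3 − 10·(3 − 2)/(10 − (−9)) = 47/19.

47/19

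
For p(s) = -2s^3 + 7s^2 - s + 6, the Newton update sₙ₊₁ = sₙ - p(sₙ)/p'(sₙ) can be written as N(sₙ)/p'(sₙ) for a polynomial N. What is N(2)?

-10

p'(s) = -6s^2 + 14s - 1.
N(s) = s·p'(s) - p(s) = s·(-6s^2 + 14s - 1) - (-2s^3 + 7s^2 - s + 6) = -4s^3 + 7s^2 - 6.
N(2) = -10.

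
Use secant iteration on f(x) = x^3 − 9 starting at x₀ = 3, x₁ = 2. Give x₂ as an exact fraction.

f(3) = 18, f(2) = −1. x₂ = 2 − (−1)·(2 − 3)/((−1) − 18) = 39/19.

39/19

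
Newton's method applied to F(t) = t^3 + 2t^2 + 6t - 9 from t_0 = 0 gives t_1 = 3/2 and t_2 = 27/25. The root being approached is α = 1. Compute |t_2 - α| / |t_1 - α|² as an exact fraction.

8/25

t_1 - α = 3/2 - 1 = 1/2, so |t_1 - α| = 1/2.
t_2 - α = 27/25 - 1 = 2/25, so |t_2 - α| = 2/25.
|t_1 - α|² = 1/4.
Ratio = (2/25) / (1/4) = 8/25.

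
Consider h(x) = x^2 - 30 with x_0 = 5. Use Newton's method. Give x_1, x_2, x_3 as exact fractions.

x_1 = 11/2, x_2 = 241/44, x_3 = 116161/21208

h'(x) = 2x.
h(5) = -5, h'(5) = 10, so x_1 = 5 - (-5)/10 = 11/2.
h(11/2) = 1/4, h'(11/2) = 11, so x_2 = (11/2) - (1/4)/11 = 241/44.
h(241/44) = 1/1936, h'(241/44) = 241/22, so x_3 = (241/44) - (1/1936)/(241/22) = 116161/21208.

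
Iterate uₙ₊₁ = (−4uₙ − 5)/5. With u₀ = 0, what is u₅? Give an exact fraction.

−461/625

u₁ = (−4·0 − 5)/5 = −1.
u₂ = (−4·(−1) − 5)/5 = −1/5.
u₃ = (−4·(−1/5) − 5)/5 = −21/25.
u₄ = (−4·(−21/25) − 5)/5 = −41/125.
u₅ = (−4·(−41/125) − 5)/5 = −461/625.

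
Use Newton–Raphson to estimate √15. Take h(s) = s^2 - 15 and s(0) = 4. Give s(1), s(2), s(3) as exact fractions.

h'(s) = 2s.
h(4) = 1, h'(4) = 8, so s(1) = 4 - 1/8 = 31/8.
h(31/8) = 1/64, h'(31/8) = 31/4, so s(2) = (31/8) - (1/64)/(31/4) = 1921/496.
h(1921/496) = 1/246016, h'(1921/496) = 1921/248, so s(3) = (1921/496) - (1/246016)/(1921/248) = 7380481/1905632.

s(1) = 31/8, s(2) = 1921/496, s(3) = 7380481/1905632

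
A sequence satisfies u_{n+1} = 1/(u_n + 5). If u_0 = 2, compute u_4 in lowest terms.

u_1 = 1/(2 + 5) = 1/7.
u_2 = 1/(1/7 + 5) = 7/36.
u_3 = 1/(7/36 + 5) = 36/187.
u_4 = 1/(36/187 + 5) = 187/971.

187/971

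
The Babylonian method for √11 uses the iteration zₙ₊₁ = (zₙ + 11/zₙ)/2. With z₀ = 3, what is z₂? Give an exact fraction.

z₁ = (3 + 11/3)/2 = 10/3.
z₂ = (10/3 + 11/(10/3))/2 = 199/60.

199/60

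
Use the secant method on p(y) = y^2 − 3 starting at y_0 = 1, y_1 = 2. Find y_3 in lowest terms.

19/11

p(1) = −2, p(2) = 1. y_2 = 2 − 1·(2 − 1)/(1 − (−2)) = 5/3.
p(2) = 1, p(5/3) = −2/9. y_3 = (5/3) − (−2/9)·((5/3) − 2)/((−2/9) − 1) = 19/11.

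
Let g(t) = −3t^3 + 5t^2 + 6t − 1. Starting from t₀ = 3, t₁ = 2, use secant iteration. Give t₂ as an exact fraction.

g(3) = −19, g(2) = 7. t₂ = 2 − 7·(2 − 3)/(7 − (−19)) = 59/26.

59/26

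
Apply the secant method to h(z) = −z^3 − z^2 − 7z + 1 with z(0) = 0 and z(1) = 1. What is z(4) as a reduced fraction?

h(0) = 1, h(1) = −8. z(2) = 1 − (−8)·(1 − 0)/((−8) − 1) = 1/9.
h(1) = −8, h(1/9) = 152/729. z(3) = (1/9) − (152/729)·((1/9) − 1)/((152/729) − (−8)) = 25/187.
h(1/9) = 152/729, h(25/187) = 287128/6539203. z(4) = (25/187) − (287128/6539203)·((25/187) − (1/9))/((287128/6539203) − (152/729)) = 360608/2581061.

360608/2581061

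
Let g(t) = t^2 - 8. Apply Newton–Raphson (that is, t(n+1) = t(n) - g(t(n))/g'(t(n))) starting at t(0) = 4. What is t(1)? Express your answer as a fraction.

g'(t) = 2t.
g(4) = 8, g'(4) = 8, so t(1) = 4 - 8/8 = 3.

3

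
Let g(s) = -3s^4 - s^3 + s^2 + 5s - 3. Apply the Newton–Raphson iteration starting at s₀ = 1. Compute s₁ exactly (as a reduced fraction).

g'(s) = -12s^3 - 3s^2 + 2s + 5.
g(1) = -1, g'(1) = -8, so s₁ = 1 - (-1)/(-8) = 7/8.

7/8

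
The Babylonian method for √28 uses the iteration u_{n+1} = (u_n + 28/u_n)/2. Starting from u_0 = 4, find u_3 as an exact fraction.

u_1 = (4 + 28/4)/2 = 11/2.
u_2 = (11/2 + 28/(11/2))/2 = 233/44.
u_3 = (233/44 + 28/(233/44))/2 = 108497/20504.

108497/20504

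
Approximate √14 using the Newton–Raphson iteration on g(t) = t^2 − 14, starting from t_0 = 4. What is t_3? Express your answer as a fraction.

g'(t) = 2t.
g(4) = 2, g'(4) = 8, so t_1 = 4 − 2/8 = 15/4.
g(15/4) = 1/16, g'(15/4) = 15/2, so t_2 = (15/4) − (1/16)/(15/2) = 449/120.
g(449/120) = 1/14400, g'(449/120) = 449/60, so t_3 = (449/120) − (1/14400)/(449/60) = 403201/107760.

403201/107760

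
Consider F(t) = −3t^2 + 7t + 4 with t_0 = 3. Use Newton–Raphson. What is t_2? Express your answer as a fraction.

F'(t) = −6t + 7.
F(3) = −2, F'(3) = −11, so t_1 = 3 − (−2)/(−11) = 31/11.
F(31/11) = −12/121, F'(31/11) = −109/11, so t_2 = (31/11) − (−12/121)/(−109/11) = 3367/1199.

3367/1199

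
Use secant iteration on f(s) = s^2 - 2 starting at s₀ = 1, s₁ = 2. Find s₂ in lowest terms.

f(1) = -1, f(2) = 2. s₂ = 2 - 2·(2 - 1)/(2 - (-1)) = 4/3.

4/3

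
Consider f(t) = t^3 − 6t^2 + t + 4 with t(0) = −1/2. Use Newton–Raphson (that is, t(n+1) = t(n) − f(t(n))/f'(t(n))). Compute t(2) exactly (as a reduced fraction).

−60473/86056

f'(t) = 3t^2 − 12t + 1.
f(−1/2) = 15/8, f'(−1/2) = 31/4, so t(1) = (−1/2) − (15/8)/(31/4) = −23/31.
f(−23/31) = −13500/29791, f'(−23/31) = 11104/961, so t(2) = (−23/31) − (−13500/29791)/(11104/961) = −60473/86056.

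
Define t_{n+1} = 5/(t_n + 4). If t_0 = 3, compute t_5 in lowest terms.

4165/4167

t_1 = 5/(3 + 4) = 5/7.
t_2 = 5/(5/7 + 4) = 35/33.
t_3 = 5/(35/33 + 4) = 165/167.
t_4 = 5/(165/167 + 4) = 835/833.
t_5 = 5/(835/833 + 4) = 4165/4167.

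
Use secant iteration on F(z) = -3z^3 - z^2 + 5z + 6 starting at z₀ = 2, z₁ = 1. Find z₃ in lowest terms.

6170/3643

F(2) = -12, F(1) = 7. z₂ = 1 - 7·(1 - 2)/(7 - (-12)) = 26/19.
F(1) = 7, F(26/19) = 22512/6859. z₃ = (26/19) - (22512/6859)·((26/19) - 1)/((22512/6859) - 7) = 6170/3643.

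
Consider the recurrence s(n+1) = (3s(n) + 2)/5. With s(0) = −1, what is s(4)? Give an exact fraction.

463/625

s(1) = (3·(−1) + 2)/5 = −1/5.
s(2) = (3·(−1/5) + 2)/5 = 7/25.
s(3) = (3·(7/25) + 2)/5 = 71/125.
s(4) = (3·(71/125) + 2)/5 = 463/625.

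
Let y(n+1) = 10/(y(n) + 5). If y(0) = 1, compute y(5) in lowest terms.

170/111

y(1) = 10/(1 + 5) = 5/3.
y(2) = 10/(5/3 + 5) = 3/2.
y(3) = 10/(3/2 + 5) = 20/13.
y(4) = 10/(20/13 + 5) = 26/17.
y(5) = 10/(26/17 + 5) = 170/111.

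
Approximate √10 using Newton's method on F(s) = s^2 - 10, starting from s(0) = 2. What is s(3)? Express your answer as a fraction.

F'(s) = 2s.
F(2) = -6, F'(2) = 4, so s(1) = 2 - (-6)/4 = 7/2.
F(7/2) = 9/4, F'(7/2) = 7, so s(2) = (7/2) - (9/4)/7 = 89/28.
F(89/28) = 81/784, F'(89/28) = 89/14, so s(3) = (89/28) - (81/784)/(89/14) = 15761/4984.

15761/4984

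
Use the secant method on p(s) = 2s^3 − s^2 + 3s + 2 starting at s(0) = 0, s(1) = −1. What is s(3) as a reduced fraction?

p(0) = 2, p(−1) = −4. s(2) = (−1) − (−4)·((−1) − 0)/((−4) − 2) = −1/3.
p(−1) = −4, p(−1/3) = 22/27. s(3) = (−1/3) − (22/27)·((−1/3) − (−1))/((22/27) − (−4)) = −29/65.

−29/65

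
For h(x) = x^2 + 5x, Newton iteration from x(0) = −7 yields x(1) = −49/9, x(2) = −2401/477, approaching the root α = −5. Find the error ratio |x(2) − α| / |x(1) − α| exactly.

4/53

x(1) − α = −49/9 − (−5) = −49/9 + 5 = −4/9, so |x(1) − α| = 4/9.
x(2) − α = −2401/477 − (−5) = −2401/477 + 5 = −16/477, so |x(2) − α| = 16/477.
Ratio = (16/477) / (4/9) = 4/53.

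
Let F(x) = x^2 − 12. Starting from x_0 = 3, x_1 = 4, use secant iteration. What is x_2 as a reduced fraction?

24/7

F(3) = −3, F(4) = 4. x_2 = 4 − 4·(4 − 3)/(4 − (−3)) = 24/7.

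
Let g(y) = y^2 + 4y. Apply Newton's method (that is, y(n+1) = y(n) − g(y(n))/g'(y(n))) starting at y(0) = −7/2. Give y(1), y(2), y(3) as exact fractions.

g'(y) = 2y + 4.
g(−7/2) = −7/4, g'(−7/2) = −3, so y(1) = (−7/2) − (−7/4)/(−3) = −49/12.
g(−49/12) = 49/144, g'(−49/12) = −25/6, so y(2) = (−49/12) − (49/144)/(−25/6) = −2401/600.
g(−2401/600) = 2401/360000, g'(−2401/600) = −1201/300, so y(3) = (−2401/600) − (2401/360000)/(−1201/300) = −5764801/1441200.

y(1) = −49/12, y(2) = −2401/600, y(3) = −5764801/1441200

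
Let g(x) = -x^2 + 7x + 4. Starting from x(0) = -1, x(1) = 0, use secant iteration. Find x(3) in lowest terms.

-8/15

g(-1) = -4, g(0) = 4. x(2) = 0 - 4·(0 - (-1))/(4 - (-4)) = -1/2.
g(0) = 4, g(-1/2) = 1/4. x(3) = (-1/2) - (1/4)·((-1/2) - 0)/((1/4) - 4) = -8/15.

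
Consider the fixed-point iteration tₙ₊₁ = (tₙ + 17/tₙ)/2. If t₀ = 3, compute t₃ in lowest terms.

25889/6279

t₁ = (3 + 17/3)/2 = 13/3.
t₂ = (13/3 + 17/(13/3))/2 = 161/39.
t₃ = (161/39 + 17/(161/39))/2 = 25889/6279.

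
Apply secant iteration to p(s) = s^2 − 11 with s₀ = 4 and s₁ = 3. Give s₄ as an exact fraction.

p(4) = 5, p(3) = −2. s₂ = 3 − (−2)·(3 − 4)/((−2) − 5) = 23/7.
p(3) = −2, p(23/7) = −10/49. s₃ = (23/7) − (−10/49)·((23/7) − 3)/((−10/49) − (−2)) = 73/22.
p(23/7) = −10/49, p(73/22) = 5/484. s₄ = (73/22) − (5/484)·((73/22) − (23/7))/((5/484) − (−10/49)) = 3373/1017.

3373/1017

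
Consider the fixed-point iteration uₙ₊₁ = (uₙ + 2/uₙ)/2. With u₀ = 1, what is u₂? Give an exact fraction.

u₁ = (1 + 2/1)/2 = 3/2.
u₂ = (3/2 + 2/(3/2))/2 = 17/12.

17/12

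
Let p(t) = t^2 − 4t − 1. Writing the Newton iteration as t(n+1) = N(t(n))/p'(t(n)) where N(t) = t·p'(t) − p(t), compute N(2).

5

p'(t) = 2t − 4.
N(t) = t·p'(t) − p(t) = t·(2t − 4) − (t^2 − 4t − 1) = t^2 + 1.
N(2) = 5.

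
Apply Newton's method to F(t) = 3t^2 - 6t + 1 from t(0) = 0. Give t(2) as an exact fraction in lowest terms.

11/60

F'(t) = 6t - 6.
F(0) = 1, F'(0) = -6, so t(1) = 0 - 1/(-6) = 1/6.
F(1/6) = 1/12, F'(1/6) = -5, so t(2) = (1/6) - (1/12)/(-5) = 11/60.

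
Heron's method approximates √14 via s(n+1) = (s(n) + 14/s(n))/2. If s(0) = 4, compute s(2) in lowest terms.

449/120

s(1) = (4 + 14/4)/2 = 15/4.
s(2) = (15/4 + 14/(15/4))/2 = 449/120.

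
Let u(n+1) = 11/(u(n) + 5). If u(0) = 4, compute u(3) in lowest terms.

u(1) = 11/(4 + 5) = 11/9.
u(2) = 11/(11/9 + 5) = 99/56.
u(3) = 11/(99/56 + 5) = 616/379.

616/379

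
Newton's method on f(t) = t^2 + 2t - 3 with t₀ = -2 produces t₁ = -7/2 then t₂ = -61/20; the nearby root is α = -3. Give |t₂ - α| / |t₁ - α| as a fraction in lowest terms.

1/10

t₁ - α = -7/2 - (-3) = -7/2 + 3 = -1/2, so |t₁ - α| = 1/2.
t₂ - α = -61/20 - (-3) = -61/20 + 3 = -1/20, so |t₂ - α| = 1/20.
Ratio = (1/20) / (1/2) = 1/10.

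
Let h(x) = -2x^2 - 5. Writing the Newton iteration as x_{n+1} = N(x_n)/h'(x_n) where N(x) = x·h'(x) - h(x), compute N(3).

h'(x) = -4x.
N(x) = x·h'(x) - h(x) = x·(-4x) - (-2x^2 - 5) = -2x^2 + 5.
N(3) = -13.

-13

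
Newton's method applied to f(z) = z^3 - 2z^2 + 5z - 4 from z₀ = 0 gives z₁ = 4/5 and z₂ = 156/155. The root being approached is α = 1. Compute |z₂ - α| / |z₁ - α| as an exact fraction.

1/31

z₁ - α = 4/5 - 1 = -1/5, so |z₁ - α| = 1/5.
z₂ - α = 156/155 - 1 = 1/155, so |z₂ - α| = 1/155.
Ratio = (1/155) / (1/5) = 1/31.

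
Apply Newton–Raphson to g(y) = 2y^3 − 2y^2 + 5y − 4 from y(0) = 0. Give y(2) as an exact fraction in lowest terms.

g'(y) = 6y^2 − 4y + 5.
g(0) = −4, g'(0) = 5, so y(1) = 0 − (−4)/5 = 4/5.
g(4/5) = −32/125, g'(4/5) = 141/25, so y(2) = (4/5) − (−32/125)/(141/25) = 596/705.

596/705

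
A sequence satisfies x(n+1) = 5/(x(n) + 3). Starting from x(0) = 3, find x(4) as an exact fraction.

495/412

x(1) = 5/(3 + 3) = 5/6.
x(2) = 5/(5/6 + 3) = 30/23.
x(3) = 5/(30/23 + 3) = 115/99.
x(4) = 5/(115/99 + 3) = 495/412.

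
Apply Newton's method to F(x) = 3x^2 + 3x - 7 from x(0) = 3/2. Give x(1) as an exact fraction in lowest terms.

55/48

F'(x) = 6x + 3.
F(3/2) = 17/4, F'(3/2) = 12, so x(1) = (3/2) - (17/4)/12 = 55/48.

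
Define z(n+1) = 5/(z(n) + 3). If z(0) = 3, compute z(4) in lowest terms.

z(1) = 5/(3 + 3) = 5/6.
z(2) = 5/(5/6 + 3) = 30/23.
z(3) = 5/(30/23 + 3) = 115/99.
z(4) = 5/(115/99 + 3) = 495/412.

495/412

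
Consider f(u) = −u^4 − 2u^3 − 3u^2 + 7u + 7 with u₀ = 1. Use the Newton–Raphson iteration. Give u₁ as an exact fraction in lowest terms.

f'(u) = −4u^3 − 6u^2 − 6u + 7.
f(1) = 8, f'(1) = −9, so u₁ = 1 − 8/(−9) = 17/9.

17/9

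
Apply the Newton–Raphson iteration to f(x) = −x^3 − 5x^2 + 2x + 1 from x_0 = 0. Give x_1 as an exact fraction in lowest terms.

−1/2

f'(x) = −3x^2 − 10x + 2.
f(0) = 1, f'(0) = 2, so x_1 = 0 − 1/2 = −1/2.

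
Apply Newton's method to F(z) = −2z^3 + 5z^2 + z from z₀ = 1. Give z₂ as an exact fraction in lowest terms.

7/115

F'(z) = −6z^2 + 10z + 1.
F(1) = 4, F'(1) = 5, so z₁ = 1 − 4/5 = 1/5.
F(1/5) = 48/125, F'(1/5) = 69/25, so z₂ = (1/5) − (48/125)/(69/25) = 7/115.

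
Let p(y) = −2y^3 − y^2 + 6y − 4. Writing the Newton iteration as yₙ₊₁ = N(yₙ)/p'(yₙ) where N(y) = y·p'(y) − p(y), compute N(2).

p'(y) = −6y^2 − 2y + 6.
N(y) = y·p'(y) − p(y) = y·(−6y^2 − 2y + 6) − (−2y^3 − y^2 + 6y − 4) = −4y^3 − y^2 + 4.
N(2) = −32.

−32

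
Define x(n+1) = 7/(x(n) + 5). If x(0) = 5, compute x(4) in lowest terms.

x(1) = 7/(5 + 5) = 7/10.
x(2) = 7/(7/10 + 5) = 70/57.
x(3) = 7/(70/57 + 5) = 399/355.
x(4) = 7/(399/355 + 5) = 2485/2174.

2485/2174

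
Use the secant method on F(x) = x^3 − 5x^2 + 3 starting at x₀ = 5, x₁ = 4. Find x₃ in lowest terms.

18020/3673

F(5) = 3, F(4) = −13. x₂ = 4 − (−13)·(4 − 5)/((−13) − 3) = 77/16.
F(4) = −13, F(77/16) = −5499/4096. x₃ = (77/16) − (−5499/4096)·((77/16) − 4)/((−5499/4096) − (−13)) = 18020/3673.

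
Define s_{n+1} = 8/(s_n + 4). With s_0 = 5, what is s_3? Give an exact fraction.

s_1 = 8/(5 + 4) = 8/9.
s_2 = 8/(8/9 + 4) = 18/11.
s_3 = 8/(18/11 + 4) = 44/31.

44/31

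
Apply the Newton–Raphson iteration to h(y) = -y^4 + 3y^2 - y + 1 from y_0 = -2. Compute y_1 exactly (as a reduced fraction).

-37/19

h'(y) = -4y^3 + 6y - 1.
h(-2) = -1, h'(-2) = 19, so y_1 = (-2) - (-1)/19 = -37/19.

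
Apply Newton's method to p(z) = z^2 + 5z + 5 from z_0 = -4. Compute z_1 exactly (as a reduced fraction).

p'(z) = 2z + 5.
p(-4) = 1, p'(-4) = -3, so z_1 = (-4) - 1/(-3) = -11/3.

-11/3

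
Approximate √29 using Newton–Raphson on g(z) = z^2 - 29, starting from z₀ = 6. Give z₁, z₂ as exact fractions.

z₁ = 65/12, z₂ = 8401/1560

g'(z) = 2z.
g(6) = 7, g'(6) = 12, so z₁ = 6 - 7/12 = 65/12.
g(65/12) = 49/144, g'(65/12) = 65/6, so z₂ = (65/12) - (49/144)/(65/6) = 8401/1560.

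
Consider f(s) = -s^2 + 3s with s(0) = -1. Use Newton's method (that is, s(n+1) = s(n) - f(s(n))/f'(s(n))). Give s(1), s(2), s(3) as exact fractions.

f'(s) = -2s + 3.
f(-1) = -4, f'(-1) = 5, so s(1) = (-1) - (-4)/5 = -1/5.
f(-1/5) = -16/25, f'(-1/5) = 17/5, so s(2) = (-1/5) - (-16/25)/(17/5) = -1/85.
f(-1/85) = -256/7225, f'(-1/85) = 257/85, so s(3) = (-1/85) - (-256/7225)/(257/85) = -1/21845.

s(1) = -1/5, s(2) = -1/85, s(3) = -1/21845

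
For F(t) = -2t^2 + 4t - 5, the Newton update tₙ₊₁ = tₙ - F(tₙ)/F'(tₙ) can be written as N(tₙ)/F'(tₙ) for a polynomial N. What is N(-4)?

F'(t) = -4t + 4.
N(t) = t·F'(t) - F(t) = t·(-4t + 4) - (-2t^2 + 4t - 5) = -2t^2 + 5.
N(-4) = -27.

-27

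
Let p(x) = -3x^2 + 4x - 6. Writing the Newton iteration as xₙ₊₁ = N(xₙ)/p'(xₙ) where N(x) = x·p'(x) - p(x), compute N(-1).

p'(x) = -6x + 4.
N(x) = x·p'(x) - p(x) = x·(-6x + 4) - (-3x^2 + 4x - 6) = -3x^2 + 6.
N(-1) = 3.

3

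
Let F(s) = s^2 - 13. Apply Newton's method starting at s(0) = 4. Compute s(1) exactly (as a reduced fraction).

F'(s) = 2s.
F(4) = 3, F'(4) = 8, so s(1) = 4 - 3/8 = 29/8.

29/8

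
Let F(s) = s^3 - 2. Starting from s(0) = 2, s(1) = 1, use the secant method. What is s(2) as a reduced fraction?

F(2) = 6, F(1) = -1. s(2) = 1 - (-1)·(1 - 2)/((-1) - 6) = 8/7.

8/7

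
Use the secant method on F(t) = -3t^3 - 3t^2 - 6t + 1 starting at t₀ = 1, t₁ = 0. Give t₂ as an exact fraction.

F(1) = -11, F(0) = 1. t₂ = 0 - 1·(0 - 1)/(1 - (-11)) = 1/12.

1/12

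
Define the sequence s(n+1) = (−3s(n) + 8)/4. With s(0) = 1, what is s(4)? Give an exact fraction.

s(1) = (−3·1 + 8)/4 = 5/4.
s(2) = (−3·(5/4) + 8)/4 = 17/16.
s(3) = (−3·(17/16) + 8)/4 = 77/64.
s(4) = (−3·(77/64) + 8)/4 = 281/256.

281/256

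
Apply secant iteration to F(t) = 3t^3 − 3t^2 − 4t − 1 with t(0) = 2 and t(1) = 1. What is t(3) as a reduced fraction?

F(2) = 3, F(1) = −5. t(2) = 1 − (−5)·(1 − 2)/((−5) − 3) = 13/8.
F(1) = −5, F(13/8) = −1305/512. t(3) = (13/8) − (−1305/512)·((13/8) − 1)/((−1305/512) − (−5)) = 571/251.

571/251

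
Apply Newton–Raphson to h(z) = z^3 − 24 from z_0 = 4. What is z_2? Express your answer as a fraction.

9451/3249

h'(z) = 3z^2.
h(4) = 40, h'(4) = 48, so z_1 = 4 − 40/48 = 19/6.
h(19/6) = 1675/216, h'(19/6) = 361/12, so z_2 = (19/6) − (1675/216)/(361/12) = 9451/3249.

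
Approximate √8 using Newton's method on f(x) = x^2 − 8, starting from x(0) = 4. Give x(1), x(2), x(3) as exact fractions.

f'(x) = 2x.
f(4) = 8, f'(4) = 8, so x(1) = 4 − 8/8 = 3.
f(3) = 1, f'(3) = 6, so x(2) = 3 − 1/6 = 17/6.
f(17/6) = 1/36, f'(17/6) = 17/3, so x(3) = (17/6) − (1/36)/(17/3) = 577/204.

x(1) = 3, x(2) = 17/6, x(3) = 577/204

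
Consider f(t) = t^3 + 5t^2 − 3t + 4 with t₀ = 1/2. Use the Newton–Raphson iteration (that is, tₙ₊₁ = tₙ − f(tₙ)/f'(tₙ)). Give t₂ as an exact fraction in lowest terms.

f'(t) = 3t^2 + 10t − 3.
f(1/2) = 31/8, f'(1/2) = 11/4, so t₁ = (1/2) − (31/8)/(11/4) = −10/11.
f(−10/11) = 13454/1331, f'(−10/11) = −1163/121, so t₂ = (−10/11) − (13454/1331)/(−1163/121) = 1824/12793.

1824/12793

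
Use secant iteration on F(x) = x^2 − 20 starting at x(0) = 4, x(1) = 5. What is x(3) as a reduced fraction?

76/17

F(4) = −4, F(5) = 5. x(2) = 5 − 5·(5 − 4)/(5 − (−4)) = 40/9.
F(5) = 5, F(40/9) = −20/81. x(3) = (40/9) − (−20/81)·((40/9) − 5)/((−20/81) − 5) = 76/17.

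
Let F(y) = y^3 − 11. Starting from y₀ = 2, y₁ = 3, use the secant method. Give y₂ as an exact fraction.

41/19

F(2) = −3, F(3) = 16. y₂ = 3 − 16·(3 − 2)/(16 − (−3)) = 41/19.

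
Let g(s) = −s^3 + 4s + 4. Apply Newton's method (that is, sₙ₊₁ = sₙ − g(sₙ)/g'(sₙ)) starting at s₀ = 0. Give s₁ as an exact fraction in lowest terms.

−1

g'(s) = −3s^2 + 4.
g(0) = 4, g'(0) = 4, so s₁ = 0 − 4/4 = −1.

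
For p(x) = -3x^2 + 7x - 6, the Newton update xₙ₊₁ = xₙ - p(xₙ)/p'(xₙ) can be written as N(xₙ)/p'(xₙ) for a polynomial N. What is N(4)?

p'(x) = -6x + 7.
N(x) = x·p'(x) - p(x) = x·(-6x + 7) - (-3x^2 + 7x - 6) = -3x^2 + 6.
N(4) = -42.

-42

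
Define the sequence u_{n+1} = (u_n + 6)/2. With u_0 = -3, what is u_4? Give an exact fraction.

u_1 = ((-3) + 6)/2 = 3/2.
u_2 = ((3/2) + 6)/2 = 15/4.
u_3 = ((15/4) + 6)/2 = 39/8.
u_4 = ((39/8) + 6)/2 = 87/16.

87/16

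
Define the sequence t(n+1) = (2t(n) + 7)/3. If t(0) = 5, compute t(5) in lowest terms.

1637/243

t(1) = (2·5 + 7)/3 = 17/3.
t(2) = (2·(17/3) + 7)/3 = 55/9.
t(3) = (2·(55/9) + 7)/3 = 173/27.
t(4) = (2·(173/27) + 7)/3 = 535/81.
t(5) = (2·(535/81) + 7)/3 = 1637/243.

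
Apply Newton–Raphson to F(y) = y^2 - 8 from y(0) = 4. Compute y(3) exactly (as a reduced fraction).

F'(y) = 2y.
F(4) = 8, F'(4) = 8, so y(1) = 4 - 8/8 = 3.
F(3) = 1, F'(3) = 6, so y(2) = 3 - 1/6 = 17/6.
F(17/6) = 1/36, F'(17/6) = 17/3, so y(3) = (17/6) - (1/36)/(17/3) = 577/204.

577/204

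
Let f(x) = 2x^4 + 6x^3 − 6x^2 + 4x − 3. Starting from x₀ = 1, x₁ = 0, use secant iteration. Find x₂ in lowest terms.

f(1) = 3, f(0) = −3. x₂ = 0 − (−3)·(0 − 1)/((−3) − 3) = 1/2.

1/2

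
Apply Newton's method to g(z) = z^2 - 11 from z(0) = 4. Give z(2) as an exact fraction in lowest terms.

g'(z) = 2z.
g(4) = 5, g'(4) = 8, so z(1) = 4 - 5/8 = 27/8.
g(27/8) = 25/64, g'(27/8) = 27/4, so z(2) = (27/8) - (25/64)/(27/4) = 1433/432.

1433/432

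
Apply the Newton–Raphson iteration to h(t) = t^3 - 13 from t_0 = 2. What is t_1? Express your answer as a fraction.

29/12

h'(t) = 3t^2.
h(2) = -5, h'(2) = 12, so t_1 = 2 - (-5)/12 = 29/12.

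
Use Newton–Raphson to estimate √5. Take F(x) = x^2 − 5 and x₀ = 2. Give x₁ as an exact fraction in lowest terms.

F'(x) = 2x.
F(2) = −1, F'(2) = 4, so x₁ = 2 − (−1)/4 = 9/4.

9/4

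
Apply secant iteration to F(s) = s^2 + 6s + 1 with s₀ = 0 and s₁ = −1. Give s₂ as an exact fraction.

F(0) = 1, F(−1) = −4. s₂ = (−1) − (−4)·((−1) − 0)/((−4) − 1) = −1/5.

−1/5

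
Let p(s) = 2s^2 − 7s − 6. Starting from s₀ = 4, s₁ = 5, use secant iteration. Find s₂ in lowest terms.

p(4) = −2, p(5) = 9. s₂ = 5 − 9·(5 − 4)/(9 − (−2)) = 46/11.

46/11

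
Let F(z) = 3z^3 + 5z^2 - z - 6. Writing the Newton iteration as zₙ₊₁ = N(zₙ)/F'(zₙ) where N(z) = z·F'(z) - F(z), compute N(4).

F'(z) = 9z^2 + 10z - 1.
N(z) = z·F'(z) - F(z) = z·(9z^2 + 10z - 1) - (3z^3 + 5z^2 - z - 6) = 6z^3 + 5z^2 + 6.
N(4) = 470.

470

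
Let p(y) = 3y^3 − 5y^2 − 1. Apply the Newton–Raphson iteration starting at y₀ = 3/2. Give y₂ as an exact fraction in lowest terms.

p'(y) = 9y^2 − 10y.
p(3/2) = −17/8, p'(3/2) = 21/4, so y₁ = (3/2) − (−17/8)/(21/4) = 40/21.
p(40/21) = 4913/3087, p'(40/21) = 2000/147, so y₂ = (40/21) − (4913/3087)/(2000/147) = 25029/14000.

25029/14000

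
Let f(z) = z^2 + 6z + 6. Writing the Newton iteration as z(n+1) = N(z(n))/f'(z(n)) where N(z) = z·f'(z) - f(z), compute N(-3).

3

f'(z) = 2z + 6.
N(z) = z·f'(z) - f(z) = z·(2z + 6) - (z^2 + 6z + 6) = z^2 - 6.
N(-3) = 3.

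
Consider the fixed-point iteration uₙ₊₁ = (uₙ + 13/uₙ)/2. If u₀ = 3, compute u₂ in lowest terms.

u₁ = (3 + 13/3)/2 = 11/3.
u₂ = (11/3 + 13/(11/3))/2 = 119/33.

119/33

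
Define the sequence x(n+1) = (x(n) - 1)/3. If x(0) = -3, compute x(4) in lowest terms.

-43/81

x(1) = ((-3) - 1)/3 = -4/3.
x(2) = ((-4/3) - 1)/3 = -7/9.
x(3) = ((-7/9) - 1)/3 = -16/27.
x(4) = ((-16/27) - 1)/3 = -43/81.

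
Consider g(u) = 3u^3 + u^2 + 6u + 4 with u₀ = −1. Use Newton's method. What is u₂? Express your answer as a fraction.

g'(u) = 9u^2 + 2u + 6.
g(−1) = −4, g'(−1) = 13, so u₁ = (−1) − (−4)/13 = −9/13.
g(−9/13) = −1472/2197, g'(−9/13) = 1509/169, so u₂ = (−9/13) − (−1472/2197)/(1509/169) = −12109/19617.

−12109/19617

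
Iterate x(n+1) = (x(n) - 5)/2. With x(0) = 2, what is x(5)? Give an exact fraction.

x(1) = (2 - 5)/2 = -3/2.
x(2) = ((-3/2) - 5)/2 = -13/4.
x(3) = ((-13/4) - 5)/2 = -33/8.
x(4) = ((-33/8) - 5)/2 = -73/16.
x(5) = ((-73/16) - 5)/2 = -153/32.

-153/32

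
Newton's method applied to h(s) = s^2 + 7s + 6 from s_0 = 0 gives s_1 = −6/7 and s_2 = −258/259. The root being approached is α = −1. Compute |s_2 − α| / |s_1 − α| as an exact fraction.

1/37

s_1 − α = −6/7 − (−1) = −6/7 + 1 = 1/7, so |s_1 − α| = 1/7.
s_2 − α = −258/259 − (−1) = −258/259 + 1 = 1/259, so |s_2 − α| = 1/259.
Ratio = (1/259) / (1/7) = 1/37.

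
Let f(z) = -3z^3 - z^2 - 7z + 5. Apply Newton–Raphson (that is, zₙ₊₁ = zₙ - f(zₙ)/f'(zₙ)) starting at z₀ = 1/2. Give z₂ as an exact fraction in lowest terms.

451165/775679

f'(z) = -9z^2 - 2z - 7.
f(1/2) = 7/8, f'(1/2) = -41/4, so z₁ = (1/2) - (7/8)/(-41/4) = 24/41.
f(24/41) = -2891/68921, f'(24/41) = -18919/1681, so z₂ = (24/41) - (-2891/68921)/(-18919/1681) = 451165/775679.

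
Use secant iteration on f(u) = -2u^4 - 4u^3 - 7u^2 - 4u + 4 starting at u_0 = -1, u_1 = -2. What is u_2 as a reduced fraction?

-22/19

f(-1) = 3, f(-2) = -16. u_2 = (-2) - (-16)·((-2) - (-1))/((-16) - 3) = -22/19.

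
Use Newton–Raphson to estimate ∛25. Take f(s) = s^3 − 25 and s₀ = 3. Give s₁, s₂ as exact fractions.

s₁ = 79/27, s₂ = 1478153/505521

f'(s) = 3s^2.
f(3) = 2, f'(3) = 27, so s₁ = 3 − 2/27 = 79/27.
f(79/27) = 964/19683, f'(79/27) = 6241/243, so s₂ = (79/27) − (964/19683)/(6241/243) = 1478153/505521.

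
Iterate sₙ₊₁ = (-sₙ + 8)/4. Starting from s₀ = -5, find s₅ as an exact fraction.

1645/1024

s₁ = (-(-5) + 8)/4 = 13/4.
s₂ = (-(13/4) + 8)/4 = 19/16.
s₃ = (-(19/16) + 8)/4 = 109/64.
s₄ = (-(109/64) + 8)/4 = 403/256.
s₅ = (-(403/256) + 8)/4 = 1645/1024.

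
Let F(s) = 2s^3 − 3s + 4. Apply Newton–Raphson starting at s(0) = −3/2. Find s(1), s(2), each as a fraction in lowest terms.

F'(s) = 6s^2 − 3.
F(−3/2) = 7/4, F'(−3/2) = 21/2, so s(1) = (−3/2) − (7/4)/(21/2) = −5/3.
F(−5/3) = −7/27, F'(−5/3) = 41/3, so s(2) = (−5/3) − (−7/27)/(41/3) = −608/369.

s(1) = −5/3, s(2) = −608/369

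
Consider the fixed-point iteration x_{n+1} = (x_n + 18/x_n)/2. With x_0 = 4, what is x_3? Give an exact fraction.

665857/156944

x_1 = (4 + 18/4)/2 = 17/4.
x_2 = (17/4 + 18/(17/4))/2 = 577/136.
x_3 = (577/136 + 18/(577/136))/2 = 665857/156944.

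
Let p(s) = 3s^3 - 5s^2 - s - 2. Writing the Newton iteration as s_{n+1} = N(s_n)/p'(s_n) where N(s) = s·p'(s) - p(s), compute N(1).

p'(s) = 9s^2 - 10s - 1.
N(s) = s·p'(s) - p(s) = s·(9s^2 - 10s - 1) - (3s^3 - 5s^2 - s - 2) = 6s^3 - 5s^2 + 2.
N(1) = 3.

3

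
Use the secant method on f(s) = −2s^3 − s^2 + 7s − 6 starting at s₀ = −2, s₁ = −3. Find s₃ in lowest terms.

f(−2) = −8, f(−3) = 18. s₂ = (−3) − 18·((−3) − (−2))/(18 − (−8)) = −30/13.
f(−3) = 18, f(−30/13) = −6372/2197. s₃ = (−30/13) − (−6372/2197)·((−30/13) − (−3))/((−6372/2197) − 18) = −6132/2551.

−6132/2551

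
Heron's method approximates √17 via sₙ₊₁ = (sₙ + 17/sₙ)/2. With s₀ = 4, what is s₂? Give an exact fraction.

s₁ = (4 + 17/4)/2 = 33/8.
s₂ = (33/8 + 17/(33/8))/2 = 2177/528.

2177/528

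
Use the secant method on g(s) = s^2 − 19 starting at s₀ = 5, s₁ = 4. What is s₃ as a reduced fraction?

g(5) = 6, g(4) = −3. s₂ = 4 − (−3)·(4 − 5)/((−3) − 6) = 13/3.
g(4) = −3, g(13/3) = −2/9. s₃ = (13/3) − (−2/9)·((13/3) − 4)/((−2/9) − (−3)) = 109/25.

109/25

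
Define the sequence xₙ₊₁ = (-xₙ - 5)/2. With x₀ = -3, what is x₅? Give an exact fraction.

-13/8

x₁ = (-(-3) - 5)/2 = -1.
x₂ = (-(-1) - 5)/2 = -2.
x₃ = (-(-2) - 5)/2 = -3/2.
x₄ = (-(-3/2) - 5)/2 = -7/4.
x₅ = (-(-7/4) - 5)/2 = -13/8.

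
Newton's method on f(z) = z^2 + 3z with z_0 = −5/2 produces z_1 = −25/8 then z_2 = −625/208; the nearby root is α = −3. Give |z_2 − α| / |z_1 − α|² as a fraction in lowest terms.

4/13

z_1 − α = −25/8 − (−3) = −25/8 + 3 = −1/8, so |z_1 − α| = 1/8.
z_2 − α = −625/208 − (−3) = −625/208 + 3 = −1/208, so |z_2 − α| = 1/208.
|z_1 − α|² = 1/64.
Ratio = (1/208) / (1/64) = 4/13.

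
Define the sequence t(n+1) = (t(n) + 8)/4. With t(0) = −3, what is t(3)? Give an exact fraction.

t(1) = ((−3) + 8)/4 = 5/4.
t(2) = ((5/4) + 8)/4 = 37/16.
t(3) = ((37/16) + 8)/4 = 165/64.

165/64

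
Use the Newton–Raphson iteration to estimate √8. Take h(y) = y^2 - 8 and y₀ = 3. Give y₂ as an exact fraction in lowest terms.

577/204

h'(y) = 2y.
h(3) = 1, h'(3) = 6, so y₁ = 3 - 1/6 = 17/6.
h(17/6) = 1/36, h'(17/6) = 17/3, so y₂ = (17/6) - (1/36)/(17/3) = 577/204.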